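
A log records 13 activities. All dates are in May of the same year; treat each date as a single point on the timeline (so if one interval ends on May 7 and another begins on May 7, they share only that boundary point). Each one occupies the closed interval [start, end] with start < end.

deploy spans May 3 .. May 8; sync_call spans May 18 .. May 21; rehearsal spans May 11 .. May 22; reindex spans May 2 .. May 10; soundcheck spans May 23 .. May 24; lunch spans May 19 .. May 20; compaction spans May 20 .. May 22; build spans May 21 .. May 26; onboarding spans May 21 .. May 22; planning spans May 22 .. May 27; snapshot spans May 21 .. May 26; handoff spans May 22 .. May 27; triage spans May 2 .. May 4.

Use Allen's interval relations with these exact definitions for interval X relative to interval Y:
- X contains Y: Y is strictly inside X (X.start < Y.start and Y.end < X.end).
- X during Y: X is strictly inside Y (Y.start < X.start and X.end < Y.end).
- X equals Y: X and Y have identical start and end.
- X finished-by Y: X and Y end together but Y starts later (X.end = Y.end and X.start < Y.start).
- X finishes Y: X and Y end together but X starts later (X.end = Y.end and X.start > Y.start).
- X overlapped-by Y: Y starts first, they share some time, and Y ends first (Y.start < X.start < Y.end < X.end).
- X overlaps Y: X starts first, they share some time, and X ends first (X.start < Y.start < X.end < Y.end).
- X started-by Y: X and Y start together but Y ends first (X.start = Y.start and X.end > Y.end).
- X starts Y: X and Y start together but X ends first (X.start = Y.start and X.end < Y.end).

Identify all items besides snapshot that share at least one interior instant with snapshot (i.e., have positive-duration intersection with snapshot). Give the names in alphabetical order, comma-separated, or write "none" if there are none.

build, compaction, handoff, onboarding, planning, rehearsal, soundcheck

Target snapshot = [May 21, May 26].
build [May 21, May 26] → equals → yes.
compaction [May 20, May 22] → overlaps → yes.
deploy [May 3, May 8] → before → no.
handoff [May 22, May 27] → overlapped-by → yes.
lunch [May 19, May 20] → before → no.
onboarding [May 21, May 22] → starts → yes.
planning [May 22, May 27] → overlapped-by → yes.
rehearsal [May 11, May 22] → overlaps → yes.
reindex [May 2, May 10] → before → no.
soundcheck [May 23, May 24] → during → yes.
sync_call [May 18, May 21] → meets → no.
triage [May 2, May 4] → before → no.
Result: build, compaction, handoff, onboarding, planning, rehearsal, soundcheck.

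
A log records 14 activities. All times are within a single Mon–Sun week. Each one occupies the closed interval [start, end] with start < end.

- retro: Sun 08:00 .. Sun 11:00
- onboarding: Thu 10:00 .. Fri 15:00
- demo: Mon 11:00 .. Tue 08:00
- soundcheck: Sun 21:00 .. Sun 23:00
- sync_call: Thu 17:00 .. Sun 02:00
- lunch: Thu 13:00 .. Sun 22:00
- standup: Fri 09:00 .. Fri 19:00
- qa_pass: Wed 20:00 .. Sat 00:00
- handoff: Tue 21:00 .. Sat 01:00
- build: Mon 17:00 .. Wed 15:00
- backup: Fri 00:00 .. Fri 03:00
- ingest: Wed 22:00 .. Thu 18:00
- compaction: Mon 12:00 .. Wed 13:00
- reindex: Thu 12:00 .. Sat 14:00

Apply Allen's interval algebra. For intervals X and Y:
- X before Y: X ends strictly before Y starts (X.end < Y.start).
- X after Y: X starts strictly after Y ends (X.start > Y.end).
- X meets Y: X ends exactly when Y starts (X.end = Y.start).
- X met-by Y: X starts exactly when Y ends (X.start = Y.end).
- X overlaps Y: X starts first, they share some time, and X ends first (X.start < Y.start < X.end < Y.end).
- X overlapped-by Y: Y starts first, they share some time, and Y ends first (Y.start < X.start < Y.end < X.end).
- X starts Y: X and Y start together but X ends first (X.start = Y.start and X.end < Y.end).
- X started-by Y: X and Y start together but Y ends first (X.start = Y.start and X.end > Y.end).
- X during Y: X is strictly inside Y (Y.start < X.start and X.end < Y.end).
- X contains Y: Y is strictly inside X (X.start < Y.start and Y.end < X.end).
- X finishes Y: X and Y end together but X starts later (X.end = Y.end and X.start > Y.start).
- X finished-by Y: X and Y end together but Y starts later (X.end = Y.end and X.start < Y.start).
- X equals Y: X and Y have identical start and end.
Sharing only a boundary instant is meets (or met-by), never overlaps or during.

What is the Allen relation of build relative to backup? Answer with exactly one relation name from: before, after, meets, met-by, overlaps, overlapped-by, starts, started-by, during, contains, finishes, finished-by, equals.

before

build = [Mon 17:00, Wed 15:00]; backup = [Fri 00:00, Fri 03:00].
Compare endpoints: build.start < backup.start, build.start < backup.end, build.end < backup.start, build.end < backup.end.
That pattern is 'before'.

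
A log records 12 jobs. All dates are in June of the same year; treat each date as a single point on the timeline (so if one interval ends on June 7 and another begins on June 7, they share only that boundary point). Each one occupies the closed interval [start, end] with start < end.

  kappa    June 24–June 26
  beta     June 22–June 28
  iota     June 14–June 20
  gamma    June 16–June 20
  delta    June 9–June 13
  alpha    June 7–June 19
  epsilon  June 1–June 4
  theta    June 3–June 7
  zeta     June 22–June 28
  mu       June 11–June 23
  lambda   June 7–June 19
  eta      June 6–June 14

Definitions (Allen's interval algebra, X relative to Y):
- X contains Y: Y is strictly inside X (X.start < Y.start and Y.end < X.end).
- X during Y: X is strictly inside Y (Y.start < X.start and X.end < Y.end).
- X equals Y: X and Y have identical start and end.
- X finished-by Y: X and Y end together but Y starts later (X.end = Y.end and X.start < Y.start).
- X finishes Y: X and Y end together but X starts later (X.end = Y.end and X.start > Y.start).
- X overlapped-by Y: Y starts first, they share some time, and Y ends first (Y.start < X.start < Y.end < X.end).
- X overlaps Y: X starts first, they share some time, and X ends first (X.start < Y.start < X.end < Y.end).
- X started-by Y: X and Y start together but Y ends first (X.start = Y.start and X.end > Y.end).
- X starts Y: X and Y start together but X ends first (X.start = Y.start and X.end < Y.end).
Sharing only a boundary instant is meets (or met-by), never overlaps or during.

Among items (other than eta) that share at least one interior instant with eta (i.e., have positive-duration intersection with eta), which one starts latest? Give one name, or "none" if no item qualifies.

mu

Target eta = [June 6, June 14].
alpha [June 7, June 19] → overlapped-by → candidate.
beta [June 22, June 28] → after → excluded.
delta [June 9, June 13] → during → candidate.
epsilon [June 1, June 4] → before → excluded.
gamma [June 16, June 20] → after → excluded.
iota [June 14, June 20] → met-by → excluded.
kappa [June 24, June 26] → after → excluded.
lambda [June 7, June 19] → overlapped-by → candidate.
mu [June 11, June 23] → overlapped-by → candidate.
theta [June 3, June 7] → overlaps → candidate.
zeta [June 22, June 28] → after → excluded.
Among candidates, latest start is June 11 → mu.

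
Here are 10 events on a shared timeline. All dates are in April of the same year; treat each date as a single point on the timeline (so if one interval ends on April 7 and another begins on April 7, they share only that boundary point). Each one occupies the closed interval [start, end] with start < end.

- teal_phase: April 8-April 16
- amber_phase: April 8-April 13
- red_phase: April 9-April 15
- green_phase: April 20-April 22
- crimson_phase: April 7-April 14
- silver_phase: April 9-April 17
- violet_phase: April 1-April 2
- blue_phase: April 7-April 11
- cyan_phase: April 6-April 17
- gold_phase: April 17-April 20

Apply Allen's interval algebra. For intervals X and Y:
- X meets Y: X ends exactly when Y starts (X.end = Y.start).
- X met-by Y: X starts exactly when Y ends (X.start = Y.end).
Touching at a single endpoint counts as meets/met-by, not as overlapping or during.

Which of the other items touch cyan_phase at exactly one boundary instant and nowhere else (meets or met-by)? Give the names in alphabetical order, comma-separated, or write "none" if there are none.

gold_phase

Target cyan_phase = [April 6, April 17].
amber_phase [April 8, April 13] → during → no.
blue_phase [April 7, April 11] → during → no.
crimson_phase [April 7, April 14] → during → no.
gold_phase [April 17, April 20] → met-by → yes.
green_phase [April 20, April 22] → after → no.
red_phase [April 9, April 15] → during → no.
silver_phase [April 9, April 17] → finishes → no.
teal_phase [April 8, April 16] → during → no.
violet_phase [April 1, April 2] → before → no.
Result: gold_phase.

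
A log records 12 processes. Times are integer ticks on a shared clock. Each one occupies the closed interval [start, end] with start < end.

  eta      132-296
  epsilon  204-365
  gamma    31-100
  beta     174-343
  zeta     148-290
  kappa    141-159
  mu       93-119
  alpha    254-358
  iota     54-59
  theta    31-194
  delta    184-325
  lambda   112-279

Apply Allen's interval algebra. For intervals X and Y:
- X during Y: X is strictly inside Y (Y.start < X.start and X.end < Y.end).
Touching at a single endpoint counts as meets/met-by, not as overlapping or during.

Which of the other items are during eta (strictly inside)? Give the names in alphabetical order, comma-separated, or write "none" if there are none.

kappa, zeta

Target eta = [132, 296].
alpha [254, 358] → overlapped-by → no.
beta [174, 343] → overlapped-by → no.
delta [184, 325] → overlapped-by → no.
epsilon [204, 365] → overlapped-by → no.
gamma [31, 100] → before → no.
iota [54, 59] → before → no.
kappa [141, 159] → during → yes.
lambda [112, 279] → overlaps → no.
mu [93, 119] → before → no.
theta [31, 194] → overlaps → no.
zeta [148, 290] → during → yes.
Result: kappa, zeta.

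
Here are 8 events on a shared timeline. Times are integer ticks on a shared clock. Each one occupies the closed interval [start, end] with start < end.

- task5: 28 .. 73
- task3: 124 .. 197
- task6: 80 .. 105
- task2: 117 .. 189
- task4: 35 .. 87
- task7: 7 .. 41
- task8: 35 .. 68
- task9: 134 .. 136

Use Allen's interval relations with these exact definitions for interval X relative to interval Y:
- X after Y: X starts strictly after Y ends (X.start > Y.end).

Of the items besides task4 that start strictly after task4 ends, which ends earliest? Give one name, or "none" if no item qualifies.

task9

Target task4 = [35, 87].
task2 [117, 189] → after → candidate.
task3 [124, 197] → after → candidate.
task5 [28, 73] → overlaps → excluded.
task6 [80, 105] → overlapped-by → excluded.
task7 [7, 41] → overlaps → excluded.
task8 [35, 68] → starts → excluded.
task9 [134, 136] → after → candidate.
Among candidates, earliest end is 136 → task9.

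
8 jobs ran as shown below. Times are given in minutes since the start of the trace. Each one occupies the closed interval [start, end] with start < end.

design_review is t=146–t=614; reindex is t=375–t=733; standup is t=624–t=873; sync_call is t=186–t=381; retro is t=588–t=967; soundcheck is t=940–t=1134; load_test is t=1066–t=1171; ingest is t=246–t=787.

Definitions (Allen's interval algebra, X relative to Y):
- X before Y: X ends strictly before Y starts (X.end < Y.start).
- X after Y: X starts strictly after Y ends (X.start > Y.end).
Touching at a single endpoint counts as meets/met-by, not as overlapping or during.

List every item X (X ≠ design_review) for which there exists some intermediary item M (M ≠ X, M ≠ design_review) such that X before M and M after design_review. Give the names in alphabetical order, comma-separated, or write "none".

ingest, reindex, retro, standup, sync_call

Target design_review = [t=146, t=614].
Intermediaries M with M after design_review: load_test, soundcheck, standup.
Via load_test — items with X before load_test: ingest, reindex, retro, standup, sync_call.
Via soundcheck — items with X before soundcheck: ingest, reindex, standup, sync_call.
Via standup — items with X before standup: sync_call.
Union: ingest, reindex, retro, standup, sync_call.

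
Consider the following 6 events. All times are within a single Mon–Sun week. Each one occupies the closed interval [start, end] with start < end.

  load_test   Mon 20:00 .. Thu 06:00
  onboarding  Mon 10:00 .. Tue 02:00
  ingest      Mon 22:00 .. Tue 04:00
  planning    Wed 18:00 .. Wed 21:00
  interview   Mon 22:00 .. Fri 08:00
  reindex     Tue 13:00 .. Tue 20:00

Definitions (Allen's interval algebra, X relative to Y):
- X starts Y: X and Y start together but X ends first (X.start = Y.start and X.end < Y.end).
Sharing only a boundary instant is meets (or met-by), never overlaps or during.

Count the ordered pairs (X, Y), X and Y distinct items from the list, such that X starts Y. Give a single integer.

Checking all 30 ordered pairs for relation 'starts'; matching pairs in alphabetical order:
(ingest, interview): ingest starts interview ✓
Count: 1.

1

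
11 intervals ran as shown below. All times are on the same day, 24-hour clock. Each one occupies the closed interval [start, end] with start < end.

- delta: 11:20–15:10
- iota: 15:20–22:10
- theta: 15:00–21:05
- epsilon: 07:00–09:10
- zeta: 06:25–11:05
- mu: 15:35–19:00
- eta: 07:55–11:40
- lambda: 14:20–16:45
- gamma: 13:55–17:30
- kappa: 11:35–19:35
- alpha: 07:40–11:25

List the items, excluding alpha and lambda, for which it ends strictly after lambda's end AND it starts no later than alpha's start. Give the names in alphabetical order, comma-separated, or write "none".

Conditions: its end is strictly after lambda's end (X.end > 16:45) AND its start is no later than alpha's start (X.start <= 07:40).
delta: end 15:10 > 16:45? ✗; start 11:20 <= 07:40? ✗ → no.
epsilon: end 09:10 > 16:45? ✗; start 07:00 <= 07:40? ✓ → no.
eta: end 11:40 > 16:45? ✗; start 07:55 <= 07:40? ✗ → no.
gamma: end 17:30 > 16:45? ✓; start 13:55 <= 07:40? ✗ → no.
iota: end 22:10 > 16:45? ✓; start 15:20 <= 07:40? ✗ → no.
kappa: end 19:35 > 16:45? ✓; start 11:35 <= 07:40? ✗ → no.
mu: end 19:00 > 16:45? ✓; start 15:35 <= 07:40? ✗ → no.
theta: end 21:05 > 16:45? ✓; start 15:00 <= 07:40? ✗ → no.
zeta: end 11:05 > 16:45? ✗; start 06:25 <= 07:40? ✓ → no.
Result: none.

none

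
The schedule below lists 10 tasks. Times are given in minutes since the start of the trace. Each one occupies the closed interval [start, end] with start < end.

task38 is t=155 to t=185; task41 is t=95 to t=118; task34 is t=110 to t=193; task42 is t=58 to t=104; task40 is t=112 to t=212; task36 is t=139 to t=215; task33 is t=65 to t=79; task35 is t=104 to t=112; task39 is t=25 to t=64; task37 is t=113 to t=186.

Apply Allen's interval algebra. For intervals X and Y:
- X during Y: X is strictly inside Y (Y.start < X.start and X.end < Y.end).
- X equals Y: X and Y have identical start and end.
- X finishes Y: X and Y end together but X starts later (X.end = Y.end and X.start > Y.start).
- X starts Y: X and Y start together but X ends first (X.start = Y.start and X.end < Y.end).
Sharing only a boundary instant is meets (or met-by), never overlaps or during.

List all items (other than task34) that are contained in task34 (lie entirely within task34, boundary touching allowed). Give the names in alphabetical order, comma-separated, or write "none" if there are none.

task37, task38

Target task34 = [t=110, t=193].
task33 [t=65, t=79] → before → no.
task35 [t=104, t=112] → overlaps → no.
task36 [t=139, t=215] → overlapped-by → no.
task37 [t=113, t=186] → during → yes.
task38 [t=155, t=185] → during → yes.
task39 [t=25, t=64] → before → no.
task40 [t=112, t=212] → overlapped-by → no.
task41 [t=95, t=118] → overlaps → no.
task42 [t=58, t=104] → before → no.
Result: task37, task38.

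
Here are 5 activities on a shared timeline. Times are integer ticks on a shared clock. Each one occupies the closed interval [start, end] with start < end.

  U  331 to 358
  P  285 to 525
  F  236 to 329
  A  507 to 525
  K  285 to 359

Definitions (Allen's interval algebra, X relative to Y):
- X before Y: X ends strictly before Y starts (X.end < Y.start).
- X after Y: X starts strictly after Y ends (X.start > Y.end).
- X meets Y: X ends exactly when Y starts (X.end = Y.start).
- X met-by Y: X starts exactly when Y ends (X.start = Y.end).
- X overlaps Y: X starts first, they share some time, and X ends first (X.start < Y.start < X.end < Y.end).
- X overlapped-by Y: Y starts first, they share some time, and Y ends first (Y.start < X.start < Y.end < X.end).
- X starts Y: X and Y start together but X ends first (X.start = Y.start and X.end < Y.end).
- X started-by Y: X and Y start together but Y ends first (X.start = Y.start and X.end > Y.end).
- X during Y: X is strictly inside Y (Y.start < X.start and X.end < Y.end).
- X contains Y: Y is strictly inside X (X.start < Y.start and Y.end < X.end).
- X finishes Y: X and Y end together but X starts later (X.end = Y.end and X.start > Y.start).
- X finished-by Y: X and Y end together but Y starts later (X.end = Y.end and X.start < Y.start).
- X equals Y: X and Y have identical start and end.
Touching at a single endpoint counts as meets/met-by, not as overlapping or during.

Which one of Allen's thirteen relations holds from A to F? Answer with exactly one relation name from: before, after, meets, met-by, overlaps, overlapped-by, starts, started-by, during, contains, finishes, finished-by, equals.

after

A = [507, 525]; F = [236, 329].
Compare endpoints: A.start > F.start, A.start > F.end, A.end > F.start, A.end > F.end.
That pattern is 'after'.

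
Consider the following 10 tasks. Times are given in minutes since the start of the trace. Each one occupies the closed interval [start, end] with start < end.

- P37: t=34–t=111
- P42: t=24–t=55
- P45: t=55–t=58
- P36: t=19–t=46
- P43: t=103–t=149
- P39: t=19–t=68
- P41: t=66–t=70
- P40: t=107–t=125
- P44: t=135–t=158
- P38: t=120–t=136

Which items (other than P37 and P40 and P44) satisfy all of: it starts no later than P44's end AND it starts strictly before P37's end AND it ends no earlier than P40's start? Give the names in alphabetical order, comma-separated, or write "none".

Conditions: its start is no later than P44's end (X.start <= t=158) AND its start is strictly before P37's end (X.start < t=111) AND its end is no earlier than P40's start (X.end >= t=107).
P36: start t=19 <= t=158? ✓; start t=19 < t=111? ✓; end t=46 >= t=107? ✗ → no.
P38: start t=120 <= t=158? ✓; start t=120 < t=111? ✗; end t=136 >= t=107? ✓ → no.
P39: start t=19 <= t=158? ✓; start t=19 < t=111? ✓; end t=68 >= t=107? ✗ → no.
P41: start t=66 <= t=158? ✓; start t=66 < t=111? ✓; end t=70 >= t=107? ✗ → no.
P42: start t=24 <= t=158? ✓; start t=24 < t=111? ✓; end t=55 >= t=107? ✗ → no.
P43: start t=103 <= t=158? ✓; start t=103 < t=111? ✓; end t=149 >= t=107? ✓ → yes.
P45: start t=55 <= t=158? ✓; start t=55 < t=111? ✓; end t=58 >= t=107? ✗ → no.
Result: P43.

P43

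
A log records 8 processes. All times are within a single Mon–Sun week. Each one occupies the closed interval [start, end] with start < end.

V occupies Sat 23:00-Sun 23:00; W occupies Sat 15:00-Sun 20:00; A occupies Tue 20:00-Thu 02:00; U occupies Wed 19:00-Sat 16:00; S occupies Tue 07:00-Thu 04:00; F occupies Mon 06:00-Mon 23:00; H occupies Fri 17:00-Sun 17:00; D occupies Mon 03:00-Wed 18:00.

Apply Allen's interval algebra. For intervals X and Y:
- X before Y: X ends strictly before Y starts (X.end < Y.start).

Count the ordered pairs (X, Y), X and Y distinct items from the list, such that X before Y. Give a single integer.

Checking all 56 ordered pairs for relation 'before'; matching pairs in alphabetical order:
(A, H): A before H ✓
(A, V): A before V ✓
(A, W): A before W ✓
(D, H): D before H ✓
(D, U): D before U ✓
(D, V): D before V ✓
(D, W): D before W ✓
(F, A): F before A ✓
(F, H): F before H ✓
(F, S): F before S ✓
(F, U): F before U ✓
(F, V): F before V ✓
(F, W): F before W ✓
(S, H): S before H ✓
(S, V): S before V ✓
(S, W): S before W ✓
(U, V): U before V ✓
Count: 17.

17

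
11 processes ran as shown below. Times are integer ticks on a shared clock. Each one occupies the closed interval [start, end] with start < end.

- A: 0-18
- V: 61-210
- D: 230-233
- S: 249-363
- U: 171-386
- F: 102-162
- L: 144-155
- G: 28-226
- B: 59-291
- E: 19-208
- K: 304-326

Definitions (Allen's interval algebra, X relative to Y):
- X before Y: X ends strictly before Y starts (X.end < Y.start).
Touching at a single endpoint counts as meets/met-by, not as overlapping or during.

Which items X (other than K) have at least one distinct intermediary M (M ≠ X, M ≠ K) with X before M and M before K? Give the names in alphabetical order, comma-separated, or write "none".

A, E, F, G, L, V

Target K = [304, 326].
Intermediaries M with M before K: A, B, D, E, F, G, L, V.
Via A — items with X before A: none.
Via B — items with X before B: A.
Via D — items with X before D: A, E, F, G, L, V.
Via E — items with X before E: A.
Via F — items with X before F: A.
Via G — items with X before G: A.
Via L — items with X before L: A.
Via V — items with X before V: A.
Union: A, E, F, G, L, V.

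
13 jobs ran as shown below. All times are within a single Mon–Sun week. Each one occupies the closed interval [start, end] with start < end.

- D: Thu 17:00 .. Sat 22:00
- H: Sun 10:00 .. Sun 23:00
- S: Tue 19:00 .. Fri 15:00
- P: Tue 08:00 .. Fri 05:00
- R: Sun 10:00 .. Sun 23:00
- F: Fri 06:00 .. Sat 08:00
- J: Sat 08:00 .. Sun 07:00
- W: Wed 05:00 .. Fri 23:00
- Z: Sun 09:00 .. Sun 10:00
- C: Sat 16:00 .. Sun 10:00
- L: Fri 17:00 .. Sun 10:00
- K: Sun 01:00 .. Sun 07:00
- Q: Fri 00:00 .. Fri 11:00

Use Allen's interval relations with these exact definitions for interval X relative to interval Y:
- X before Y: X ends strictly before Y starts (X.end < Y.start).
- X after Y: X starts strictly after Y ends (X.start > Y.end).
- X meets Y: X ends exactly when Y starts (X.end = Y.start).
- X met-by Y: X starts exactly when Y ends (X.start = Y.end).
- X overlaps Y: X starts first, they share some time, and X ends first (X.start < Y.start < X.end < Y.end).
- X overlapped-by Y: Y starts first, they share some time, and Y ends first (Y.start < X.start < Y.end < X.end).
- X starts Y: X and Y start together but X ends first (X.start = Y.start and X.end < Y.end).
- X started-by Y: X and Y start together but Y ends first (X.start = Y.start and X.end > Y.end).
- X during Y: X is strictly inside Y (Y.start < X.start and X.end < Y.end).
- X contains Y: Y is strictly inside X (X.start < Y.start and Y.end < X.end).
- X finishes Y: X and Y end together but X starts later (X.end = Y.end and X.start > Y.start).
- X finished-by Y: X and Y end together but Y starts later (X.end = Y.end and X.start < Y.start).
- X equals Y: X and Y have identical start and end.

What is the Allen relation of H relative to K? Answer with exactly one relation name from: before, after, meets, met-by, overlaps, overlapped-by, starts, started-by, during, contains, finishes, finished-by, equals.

H = [Sun 10:00, Sun 23:00]; K = [Sun 01:00, Sun 07:00].
Compare endpoints: H.start > K.start, H.start > K.end, H.end > K.start, H.end > K.end.
That pattern is 'after'.

after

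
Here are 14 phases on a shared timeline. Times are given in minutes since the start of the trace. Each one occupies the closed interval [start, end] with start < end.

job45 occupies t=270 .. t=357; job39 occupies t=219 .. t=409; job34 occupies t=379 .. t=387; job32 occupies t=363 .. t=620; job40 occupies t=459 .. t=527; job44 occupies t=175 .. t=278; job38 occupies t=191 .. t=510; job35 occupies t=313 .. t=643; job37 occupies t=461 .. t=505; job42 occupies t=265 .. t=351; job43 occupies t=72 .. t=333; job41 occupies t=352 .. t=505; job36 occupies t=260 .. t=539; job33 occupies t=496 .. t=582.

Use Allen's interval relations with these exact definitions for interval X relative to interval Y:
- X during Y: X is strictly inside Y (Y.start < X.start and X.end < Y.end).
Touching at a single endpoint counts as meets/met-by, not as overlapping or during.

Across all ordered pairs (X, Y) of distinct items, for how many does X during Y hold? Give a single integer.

Checking all 182 ordered pairs for relation 'during'; matching pairs in alphabetical order:
(job32, job35): job32 during job35 ✓
(job33, job32): job33 during job32 ✓
(job33, job35): job33 during job35 ✓
(job34, job32): job34 during job32 ✓
(job34, job35): job34 during job35 ✓
(job34, job36): job34 during job36 ✓
(job34, job38): job34 during job38 ✓
(job34, job39): job34 during job39 ✓
(job34, job41): job34 during job41 ✓
(job37, job32): job37 during job32 ✓
(job37, job35): job37 during job35 ✓
(job37, job36): job37 during job36 ✓
(job37, job38): job37 during job38 ✓
(job37, job40): job37 during job40 ✓
(job39, job38): job39 during job38 ✓
(job40, job32): job40 during job32 ✓
(job40, job35): job40 during job35 ✓
(job40, job36): job40 during job36 ✓
(job41, job35): job41 during job35 ✓
(job41, job36): job41 during job36 ✓
(job41, job38): job41 during job38 ✓
(job42, job36): job42 during job36 ✓
(job42, job38): job42 during job38 ✓
(job42, job39): job42 during job39 ✓
... plus 4 further pairs not listed.
Count: 28.

28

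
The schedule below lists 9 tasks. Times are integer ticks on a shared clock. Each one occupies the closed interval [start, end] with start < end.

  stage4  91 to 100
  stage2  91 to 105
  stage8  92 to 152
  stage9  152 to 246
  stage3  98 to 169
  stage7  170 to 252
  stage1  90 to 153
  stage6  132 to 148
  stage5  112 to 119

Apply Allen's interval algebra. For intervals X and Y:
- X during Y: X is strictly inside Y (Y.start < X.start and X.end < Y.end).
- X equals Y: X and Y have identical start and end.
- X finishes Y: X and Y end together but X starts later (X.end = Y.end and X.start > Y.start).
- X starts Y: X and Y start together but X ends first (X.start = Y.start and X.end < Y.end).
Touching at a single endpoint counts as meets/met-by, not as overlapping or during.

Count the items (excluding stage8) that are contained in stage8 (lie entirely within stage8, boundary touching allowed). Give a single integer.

2

Target stage8 = [92, 152].
stage1 [90, 153] → contains → no.
stage2 [91, 105] → overlaps → no.
stage3 [98, 169] → overlapped-by → no.
stage4 [91, 100] → overlaps → no.
stage5 [112, 119] → during → counts.
stage6 [132, 148] → during → counts.
stage7 [170, 252] → after → no.
stage9 [152, 246] → met-by → no.
Total: 2.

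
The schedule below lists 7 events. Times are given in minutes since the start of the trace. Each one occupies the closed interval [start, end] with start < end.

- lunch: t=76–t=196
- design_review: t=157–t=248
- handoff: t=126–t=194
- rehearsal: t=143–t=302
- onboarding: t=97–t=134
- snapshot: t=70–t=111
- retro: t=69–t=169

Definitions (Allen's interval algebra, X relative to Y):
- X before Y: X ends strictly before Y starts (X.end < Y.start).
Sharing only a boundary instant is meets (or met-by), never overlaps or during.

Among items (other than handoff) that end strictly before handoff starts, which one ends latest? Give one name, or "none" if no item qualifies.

snapshot

Target handoff = [t=126, t=194].
design_review [t=157, t=248] → overlapped-by → excluded.
lunch [t=76, t=196] → contains → excluded.
onboarding [t=97, t=134] → overlaps → excluded.
rehearsal [t=143, t=302] → overlapped-by → excluded.
retro [t=69, t=169] → overlaps → excluded.
snapshot [t=70, t=111] → before → candidate.
Among candidates, latest end is t=111 → snapshot.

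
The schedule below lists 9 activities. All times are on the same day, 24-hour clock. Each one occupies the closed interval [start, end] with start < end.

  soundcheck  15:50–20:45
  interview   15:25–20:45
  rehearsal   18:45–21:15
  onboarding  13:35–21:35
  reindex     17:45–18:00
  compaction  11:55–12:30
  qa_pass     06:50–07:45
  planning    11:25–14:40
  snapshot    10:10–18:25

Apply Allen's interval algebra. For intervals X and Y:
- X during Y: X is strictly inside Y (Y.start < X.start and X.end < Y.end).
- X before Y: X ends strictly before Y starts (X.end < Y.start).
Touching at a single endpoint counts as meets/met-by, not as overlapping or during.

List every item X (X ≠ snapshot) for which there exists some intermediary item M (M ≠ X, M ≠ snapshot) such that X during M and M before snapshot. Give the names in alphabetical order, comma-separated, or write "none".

Target snapshot = [10:10, 18:25].
Intermediaries M with M before snapshot: qa_pass.
Via qa_pass — items with X during qa_pass: none.
Union: none.

none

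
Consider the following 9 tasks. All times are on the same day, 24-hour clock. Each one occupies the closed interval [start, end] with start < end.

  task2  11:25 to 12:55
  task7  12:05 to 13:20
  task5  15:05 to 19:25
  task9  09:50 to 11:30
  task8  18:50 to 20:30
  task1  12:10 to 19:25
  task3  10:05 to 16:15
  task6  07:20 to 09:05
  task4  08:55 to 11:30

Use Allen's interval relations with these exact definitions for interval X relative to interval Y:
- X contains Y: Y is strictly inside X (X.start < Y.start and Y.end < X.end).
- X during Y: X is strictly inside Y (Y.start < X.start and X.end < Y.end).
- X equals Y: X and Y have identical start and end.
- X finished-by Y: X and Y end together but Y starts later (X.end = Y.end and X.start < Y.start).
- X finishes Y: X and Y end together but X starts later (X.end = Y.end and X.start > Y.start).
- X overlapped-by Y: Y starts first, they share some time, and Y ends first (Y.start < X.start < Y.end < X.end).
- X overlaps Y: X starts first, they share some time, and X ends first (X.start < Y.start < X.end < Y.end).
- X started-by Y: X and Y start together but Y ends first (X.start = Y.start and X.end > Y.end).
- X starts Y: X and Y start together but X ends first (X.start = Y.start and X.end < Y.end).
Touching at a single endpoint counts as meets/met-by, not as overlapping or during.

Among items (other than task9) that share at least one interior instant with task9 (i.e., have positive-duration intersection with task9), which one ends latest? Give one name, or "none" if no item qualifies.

task3

Target task9 = [09:50, 11:30].
task1 [12:10, 19:25] → after → excluded.
task2 [11:25, 12:55] → overlapped-by → candidate.
task3 [10:05, 16:15] → overlapped-by → candidate.
task4 [08:55, 11:30] → finished-by → candidate.
task5 [15:05, 19:25] → after → excluded.
task6 [07:20, 09:05] → before → excluded.
task7 [12:05, 13:20] → after → excluded.
task8 [18:50, 20:30] → after → excluded.
Among candidates, latest end is 16:15 → task3.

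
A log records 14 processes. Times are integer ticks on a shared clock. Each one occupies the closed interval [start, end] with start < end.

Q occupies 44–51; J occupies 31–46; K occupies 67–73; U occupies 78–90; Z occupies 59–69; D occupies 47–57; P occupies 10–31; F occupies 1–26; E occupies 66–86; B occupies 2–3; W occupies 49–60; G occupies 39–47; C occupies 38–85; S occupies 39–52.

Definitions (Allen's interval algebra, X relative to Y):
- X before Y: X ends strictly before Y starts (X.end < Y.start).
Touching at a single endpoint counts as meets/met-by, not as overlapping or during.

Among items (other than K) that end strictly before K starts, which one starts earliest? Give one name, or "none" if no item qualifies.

F

Target K = [67, 73].
B [2, 3] → before → candidate.
C [38, 85] → contains → excluded.
D [47, 57] → before → candidate.
E [66, 86] → contains → excluded.
F [1, 26] → before → candidate.
G [39, 47] → before → candidate.
J [31, 46] → before → candidate.
P [10, 31] → before → candidate.
Q [44, 51] → before → candidate.
S [39, 52] → before → candidate.
U [78, 90] → after → excluded.
W [49, 60] → before → candidate.
Z [59, 69] → overlaps → excluded.
Among candidates, earliest start is 1 → F.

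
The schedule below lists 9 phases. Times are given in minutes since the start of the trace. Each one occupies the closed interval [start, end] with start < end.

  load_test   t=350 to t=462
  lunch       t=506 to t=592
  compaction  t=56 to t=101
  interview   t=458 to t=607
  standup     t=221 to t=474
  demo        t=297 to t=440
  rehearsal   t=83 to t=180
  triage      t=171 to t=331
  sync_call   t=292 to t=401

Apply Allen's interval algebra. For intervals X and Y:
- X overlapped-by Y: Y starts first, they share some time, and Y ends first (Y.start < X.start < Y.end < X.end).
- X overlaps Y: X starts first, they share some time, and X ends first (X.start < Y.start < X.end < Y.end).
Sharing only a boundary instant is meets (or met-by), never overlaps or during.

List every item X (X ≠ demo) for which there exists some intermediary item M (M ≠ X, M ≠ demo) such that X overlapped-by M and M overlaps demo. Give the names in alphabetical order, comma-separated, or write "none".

Target demo = [t=297, t=440].
Intermediaries M with M overlaps demo: sync_call, triage.
Via sync_call — items with X overlapped-by sync_call: load_test.
Via triage — items with X overlapped-by triage: standup, sync_call.
Union: load_test, standup, sync_call.

load_test, standup, sync_call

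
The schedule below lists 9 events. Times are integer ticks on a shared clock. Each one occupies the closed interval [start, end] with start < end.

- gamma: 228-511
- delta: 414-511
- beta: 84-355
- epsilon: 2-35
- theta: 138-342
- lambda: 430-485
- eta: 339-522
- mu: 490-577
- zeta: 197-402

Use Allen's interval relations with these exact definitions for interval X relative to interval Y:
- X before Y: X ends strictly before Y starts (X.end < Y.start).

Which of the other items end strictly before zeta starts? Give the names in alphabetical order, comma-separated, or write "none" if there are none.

epsilon

Target zeta = [197, 402].
beta [84, 355] → overlaps → no.
delta [414, 511] → after → no.
epsilon [2, 35] → before → yes.
eta [339, 522] → overlapped-by → no.
gamma [228, 511] → overlapped-by → no.
lambda [430, 485] → after → no.
mu [490, 577] → after → no.
theta [138, 342] → overlaps → no.
Result: epsilon.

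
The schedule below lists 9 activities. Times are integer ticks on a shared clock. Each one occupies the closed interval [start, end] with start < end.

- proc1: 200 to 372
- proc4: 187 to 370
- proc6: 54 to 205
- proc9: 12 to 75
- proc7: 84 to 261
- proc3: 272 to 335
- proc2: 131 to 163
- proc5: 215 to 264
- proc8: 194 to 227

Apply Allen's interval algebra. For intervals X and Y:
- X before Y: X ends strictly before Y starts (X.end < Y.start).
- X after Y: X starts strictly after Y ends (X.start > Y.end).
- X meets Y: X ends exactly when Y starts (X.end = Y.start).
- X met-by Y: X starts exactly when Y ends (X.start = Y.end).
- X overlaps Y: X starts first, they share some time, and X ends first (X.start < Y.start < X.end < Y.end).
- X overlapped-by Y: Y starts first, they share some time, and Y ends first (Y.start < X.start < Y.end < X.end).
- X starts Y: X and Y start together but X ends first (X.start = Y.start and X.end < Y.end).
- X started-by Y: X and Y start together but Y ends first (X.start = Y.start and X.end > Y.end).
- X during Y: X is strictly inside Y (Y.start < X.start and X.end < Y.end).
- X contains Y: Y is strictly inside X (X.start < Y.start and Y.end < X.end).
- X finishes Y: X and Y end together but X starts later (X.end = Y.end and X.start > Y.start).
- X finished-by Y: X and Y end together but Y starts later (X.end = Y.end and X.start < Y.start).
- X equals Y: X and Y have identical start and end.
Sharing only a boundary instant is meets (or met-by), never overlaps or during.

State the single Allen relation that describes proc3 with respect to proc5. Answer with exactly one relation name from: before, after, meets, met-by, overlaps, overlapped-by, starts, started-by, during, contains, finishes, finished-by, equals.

proc3 = [272, 335]; proc5 = [215, 264].
Compare endpoints: proc3.start > proc5.start, proc3.start > proc5.end, proc3.end > proc5.start, proc3.end > proc5.end.
That pattern is 'after'.

after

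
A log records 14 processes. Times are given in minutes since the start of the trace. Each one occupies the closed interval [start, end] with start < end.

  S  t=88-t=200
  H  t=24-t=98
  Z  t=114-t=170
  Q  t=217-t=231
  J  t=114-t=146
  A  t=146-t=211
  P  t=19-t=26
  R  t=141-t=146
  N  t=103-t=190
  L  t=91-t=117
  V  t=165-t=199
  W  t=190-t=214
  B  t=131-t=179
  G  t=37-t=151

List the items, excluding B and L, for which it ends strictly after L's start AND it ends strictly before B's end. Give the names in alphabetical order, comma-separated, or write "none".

Conditions: its end is strictly after L's start (X.end > t=91) AND its end is strictly before B's end (X.end < t=179).
A: end t=211 > t=91? ✓; end t=211 < t=179? ✗ → no.
G: end t=151 > t=91? ✓; end t=151 < t=179? ✓ → yes.
H: end t=98 > t=91? ✓; end t=98 < t=179? ✓ → yes.
J: end t=146 > t=91? ✓; end t=146 < t=179? ✓ → yes.
N: end t=190 > t=91? ✓; end t=190 < t=179? ✗ → no.
P: end t=26 > t=91? ✗; end t=26 < t=179? ✓ → no.
Q: end t=231 > t=91? ✓; end t=231 < t=179? ✗ → no.
R: end t=146 > t=91? ✓; end t=146 < t=179? ✓ → yes.
S: end t=200 > t=91? ✓; end t=200 < t=179? ✗ → no.
V: end t=199 > t=91? ✓; end t=199 < t=179? ✗ → no.
W: end t=214 > t=91? ✓; end t=214 < t=179? ✗ → no.
Z: end t=170 > t=91? ✓; end t=170 < t=179? ✓ → yes.
Result: G, H, J, R, Z.

G, H, J, R, Z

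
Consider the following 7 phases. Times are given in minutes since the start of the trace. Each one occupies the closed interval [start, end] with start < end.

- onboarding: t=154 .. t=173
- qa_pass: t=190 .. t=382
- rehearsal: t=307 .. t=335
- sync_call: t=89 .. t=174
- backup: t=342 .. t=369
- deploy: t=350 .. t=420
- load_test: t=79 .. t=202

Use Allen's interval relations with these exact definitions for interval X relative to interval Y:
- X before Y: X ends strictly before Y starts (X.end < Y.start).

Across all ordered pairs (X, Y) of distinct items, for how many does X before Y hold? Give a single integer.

Checking all 42 ordered pairs for relation 'before'; matching pairs in alphabetical order:
(load_test, backup): load_test before backup ✓
(load_test, deploy): load_test before deploy ✓
(load_test, rehearsal): load_test before rehearsal ✓
(onboarding, backup): onboarding before backup ✓
(onboarding, deploy): onboarding before deploy ✓
(onboarding, qa_pass): onboarding before qa_pass ✓
(onboarding, rehearsal): onboarding before rehearsal ✓
(rehearsal, backup): rehearsal before backup ✓
(rehearsal, deploy): rehearsal before deploy ✓
(sync_call, backup): sync_call before backup ✓
(sync_call, deploy): sync_call before deploy ✓
(sync_call, qa_pass): sync_call before qa_pass ✓
(sync_call, rehearsal): sync_call before rehearsal ✓
Count: 13.

13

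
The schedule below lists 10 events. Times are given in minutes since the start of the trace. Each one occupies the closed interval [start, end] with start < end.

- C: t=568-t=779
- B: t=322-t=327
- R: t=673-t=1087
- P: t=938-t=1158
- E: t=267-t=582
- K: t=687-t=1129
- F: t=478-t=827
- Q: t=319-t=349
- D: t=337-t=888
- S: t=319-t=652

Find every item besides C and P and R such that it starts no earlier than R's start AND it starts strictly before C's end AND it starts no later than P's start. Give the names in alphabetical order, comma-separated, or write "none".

Conditions: its start is no earlier than R's start (X.start >= t=673) AND its start is strictly before C's end (X.start < t=779) AND its start is no later than P's start (X.start <= t=938).
B: start t=322 >= t=673? ✗; start t=322 < t=779? ✓; start t=322 <= t=938? ✓ → no.
D: start t=337 >= t=673? ✗; start t=337 < t=779? ✓; start t=337 <= t=938? ✓ → no.
E: start t=267 >= t=673? ✗; start t=267 < t=779? ✓; start t=267 <= t=938? ✓ → no.
F: start t=478 >= t=673? ✗; start t=478 < t=779? ✓; start t=478 <= t=938? ✓ → no.
K: start t=687 >= t=673? ✓; start t=687 < t=779? ✓; start t=687 <= t=938? ✓ → yes.
Q: start t=319 >= t=673? ✗; start t=319 < t=779? ✓; start t=319 <= t=938? ✓ → no.
S: start t=319 >= t=673? ✗; start t=319 < t=779? ✓; start t=319 <= t=938? ✓ → no.
Result: K.

K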